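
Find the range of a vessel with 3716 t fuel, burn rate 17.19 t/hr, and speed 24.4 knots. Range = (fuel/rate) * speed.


Formula: endurance = fuel / rate; range = endurance * speed
Step 1 — endurance = 3716 / 17.19 = 216.1722 hours
Step 2 — range = 216.1722 * 24.4 ≈ 5274.6 nautical miles (5 s.f.)

5274.6 NM


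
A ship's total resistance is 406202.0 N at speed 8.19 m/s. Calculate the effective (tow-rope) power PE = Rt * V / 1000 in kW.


Formula: PE = Rt * V / 1000 (kW)
Step 1 — PE (W) = 406202.0 * 8.19 = 3326794.38 W
Step 2 — PE (kW) = 3326794.38 / 1000 ≈ 3326.8 kW (5 s.f.)

3326.8 kW


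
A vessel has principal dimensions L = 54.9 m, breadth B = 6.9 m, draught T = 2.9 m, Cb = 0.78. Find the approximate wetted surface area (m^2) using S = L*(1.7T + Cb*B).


Formula: S = 1.7*L*T + V/T with V = Cb*L*B*T, i.e. S = L * (1.7*T + Cb*B)
Step 1 — 1.7*T = 1.7 * 2.9 = 4.93 m
Step 2 — Cb*B = 0.78 * 6.9 = 5.382 m
Step 3 — 1.7*T + Cb*B = 4.93 + 5.382 = 10.312 m
Step 4 — S = 54.9 * 10.312 ≈ 566.13 m^2 (5 s.f.)

566.13 m^2


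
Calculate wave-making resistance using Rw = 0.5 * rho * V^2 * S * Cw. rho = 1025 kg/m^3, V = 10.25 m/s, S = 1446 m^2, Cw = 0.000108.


Formula: Rw = 0.5 * rho * V^2 * S * Cw
Step 1 — V^2 = 10.25^2 = 105.0625
Step 2 — 0.5 * rho * V^2 = 0.5 * 1025 * 105.0625 = 53844.53125
Step 3 — Rw = 53844.53125 * 1446 * 0.000108 ≈ 8408.8 N (5 s.f.)

8408.8 N


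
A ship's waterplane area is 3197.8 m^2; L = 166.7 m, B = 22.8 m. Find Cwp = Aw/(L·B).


Formula: Cwp = Aw / (L * B)
Step 1 — L * B = 166.7 * 22.8 = 3800.76 m^2
Step 2 — Cwp = 3197.8 / 3800.76 ≈ 0.84136 (5 s.f.)

0.84136


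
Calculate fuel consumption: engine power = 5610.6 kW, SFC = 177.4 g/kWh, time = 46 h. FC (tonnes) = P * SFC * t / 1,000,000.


Formula: FC (tonnes) = P * SFC * t / 1,000,000
Step 1 — P * SFC * t = 5610.6 * 177.4 * 46 = 45784740.24 g
Step 2 — FC (tonnes) = 45784740.24 / 1,000,000 ≈ 45.785 tonnes (5 s.f.)

45.785 tonnes


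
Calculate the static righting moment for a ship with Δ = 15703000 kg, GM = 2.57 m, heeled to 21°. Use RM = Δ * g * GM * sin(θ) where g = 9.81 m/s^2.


Formula: GZ = GM * sin(theta); RM = disp * g * GZ
Step 1 — GZ = 2.57 * sin(21°) = 2.57 * 0.358368 = 0.921006 m
Step 2 — RM = 15703000 * 9.81 * 0.921006 ≈ 141880000 N·m (5 s.f.)

141880000 N·m


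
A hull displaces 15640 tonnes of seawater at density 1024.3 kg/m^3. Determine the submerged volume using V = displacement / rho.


Formula: V = mass / rho
Step 1 — convert tonnes to kg: 15640 t * 1000 = 15640000 kg
Step 2 — V = 15640000 / 1024.3 ≈ 15269 m^3 (5 s.f.)

15269 m^3


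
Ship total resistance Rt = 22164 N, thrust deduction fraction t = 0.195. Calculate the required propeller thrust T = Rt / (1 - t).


Formula: T = Rt / (1 - t)
Step 1 — (1 - t) = 1 - 0.195 = 0.805
Step 2 — T = 22164 / 0.805 ≈ 27533 N (5 s.f.)

27533 N


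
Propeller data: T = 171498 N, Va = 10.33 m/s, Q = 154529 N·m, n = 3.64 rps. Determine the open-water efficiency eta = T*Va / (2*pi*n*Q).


Formula: eta = T * Va / (2 * pi * n * Q)
Step 1 — numerator = T * Va = 171498 * 10.33 = 1771574.34
Step 2 — 2 * pi * n = 2 * pi * 3.64 = 22.870795
Step 3 — denominator = 22.870795 * 154529 = 3534201.08
Step 4 — eta = 1771574.34 / 3534201.08 ≈ 0.50127 (5 s.f.)

0.50127


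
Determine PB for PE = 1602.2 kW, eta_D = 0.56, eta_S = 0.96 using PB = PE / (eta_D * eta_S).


Formula: PB = PE / (eta_D * eta_S)
Step 1 — combined efficiency = eta_D * eta_S = 0.56 * 0.96 = 0.5376
Step 2 — PB = 1602.2 / 0.5376 ≈ 2980.3 kW (5 s.f.)

2980.3 kW


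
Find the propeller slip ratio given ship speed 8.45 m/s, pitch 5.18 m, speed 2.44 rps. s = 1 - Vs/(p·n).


Formula: s = 1 - Vs / (p * n)
Step 1 — p * n = 5.18 * 2.44 = 12.6392
Step 2 — Vs / (p*n) = 8.45 / 12.6392 = 0.668555 (6 d.p.)
Step 3 — s = 1 - 0.668555 = 0.331445

0.331445


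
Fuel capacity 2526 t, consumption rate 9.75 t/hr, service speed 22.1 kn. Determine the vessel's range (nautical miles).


Formula: endurance = fuel / rate; range = endurance * speed
Step 1 — endurance = 2526 / 9.75 = 259.0769 hours
Step 2 — range = 259.0769 * 22.1 ≈ 5725.6 nautical miles (5 s.f.)

5725.6 NM


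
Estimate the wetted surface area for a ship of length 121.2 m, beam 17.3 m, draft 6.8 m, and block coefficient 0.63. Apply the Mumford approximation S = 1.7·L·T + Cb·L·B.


Formula: S = 1.7*L*T + V/T with V = Cb*L*B*T, i.e. S = L * (1.7*T + Cb*B)
Step 1 — 1.7*T = 1.7 * 6.8 = 11.56 m
Step 2 — Cb*B = 0.63 * 17.3 = 10.899 m
Step 3 — 1.7*T + Cb*B = 11.56 + 10.899 = 22.459 m
Step 4 — S = 121.2 * 22.459 ≈ 2722.0 m^2 (5 s.f.)

2722.0 m^2


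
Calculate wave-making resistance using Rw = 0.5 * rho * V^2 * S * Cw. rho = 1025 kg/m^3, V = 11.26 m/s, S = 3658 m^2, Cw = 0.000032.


Formula: Rw = 0.5 * rho * V^2 * S * Cw
Step 1 — V^2 = 11.26^2 = 126.7876
Step 2 — 0.5 * rho * V^2 = 0.5 * 1025 * 126.7876 = 64978.645
Step 3 — Rw = 64978.645 * 3658 * 0.000032 ≈ 7606.1 N (5 s.f.)

7606.1 N


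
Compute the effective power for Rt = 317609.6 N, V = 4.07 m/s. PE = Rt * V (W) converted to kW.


Formula: PE = Rt * V / 1000 (kW)
Step 1 — PE (W) = 317609.6 * 4.07 = 1292671.072 W
Step 2 — PE (kW) = 1292671.072 / 1000 ≈ 1292.7 kW (5 s.f.)

1292.7 kW


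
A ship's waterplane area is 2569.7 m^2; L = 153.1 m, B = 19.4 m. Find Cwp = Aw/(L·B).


Formula: Cwp = Aw / (L * B)
Step 1 — L * B = 153.1 * 19.4 = 2970.14 m^2
Step 2 — Cwp = 2569.7 / 2970.14 ≈ 0.86518 (5 s.f.)

0.86518


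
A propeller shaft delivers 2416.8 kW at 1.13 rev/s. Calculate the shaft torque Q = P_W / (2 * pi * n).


Formula: Q = P_W / (2 * pi * n)
Step 1 — P_W = 2416.8 kW * 1000 = 2416800.0 W
Step 2 — 2 * pi * n = 2 * pi * 1.13 = 7.099999
Step 3 — Q = 2416800.0 / 7.099999 ≈ 340390 N·m (5 s.f.)

340390 N·m


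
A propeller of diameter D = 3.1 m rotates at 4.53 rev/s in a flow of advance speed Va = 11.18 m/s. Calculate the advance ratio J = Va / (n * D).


Formula: J = Va / (n * D)
Step 1 — n * D = 4.53 * 3.1 = 14.043
Step 2 — J = 11.18 / 14.043 ≈ 0.79613 (5 s.f.)

0.79613


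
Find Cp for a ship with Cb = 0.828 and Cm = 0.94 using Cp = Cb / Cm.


Formula: Cp = Cb / Cm
Substituting: Cp = 0.828 / 0.94
Result: Cp ≈ 0.88085 (5 s.f.)

0.88085


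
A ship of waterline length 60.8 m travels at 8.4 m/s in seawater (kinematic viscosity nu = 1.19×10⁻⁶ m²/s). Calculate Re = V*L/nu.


Formula: Re = V * L / nu
Step 1 — V * L = 8.4 * 60.8 = 510.72 m^2/s
Step 2 — Re = 510.72 / 1.19e-6 = 4.29e+08

4.29e+08


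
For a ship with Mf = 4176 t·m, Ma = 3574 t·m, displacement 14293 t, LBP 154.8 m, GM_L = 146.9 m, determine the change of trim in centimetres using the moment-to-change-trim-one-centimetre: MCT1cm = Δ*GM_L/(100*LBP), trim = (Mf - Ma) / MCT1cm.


Formula: net trimming moment = Mf - Ma; MCT1cm = Δ*GM_L/(100*LBP); trim = net moment / MCT1cm
Step 1 — net trimming moment = 4176 - 3574 = 602 t·m
Step 2 — MCT1cm = 14293 * 146.9 / (100 * 154.8) = 135.6358 t·m/cm
Step 3 — trim = 602 / 135.6358 ≈ 4.4384 cm (5 s.f.)

4.4384 cm


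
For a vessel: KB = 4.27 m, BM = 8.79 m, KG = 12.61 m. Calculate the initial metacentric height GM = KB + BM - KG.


Formula: GM = KB + BM - KG
Step 1 — KM = KB + BM = 4.27 + 8.79 = 13.06 m
Step 2 — GM = KM - KG = 13.06 - 12.61 = 0.45 m

0.45 m


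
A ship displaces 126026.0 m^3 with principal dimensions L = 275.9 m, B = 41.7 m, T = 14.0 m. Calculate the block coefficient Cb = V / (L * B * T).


Formula: Cb = V / (L * B * T)
Step 1 — L * B * T = 275.9 * 41.7 * 14.0 = 161070.42 m^3
Step 2 — Cb = 126026.0 / 161070.42 ≈ 0.78243 (5 s.f.)

0.78243


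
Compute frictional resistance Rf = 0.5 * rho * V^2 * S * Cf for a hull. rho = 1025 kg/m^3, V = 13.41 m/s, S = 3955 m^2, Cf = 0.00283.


Formula: Rf = 0.5 * rho * V^2 * S * Cf
Step 1 — V^2 = 13.41^2 = 179.8281
Step 2 — 0.5 * rho * V^2 = 0.5 * 1025 * 179.8281 = 92161.90125
Step 3 — Rf = 92161.90125 * 3955 * 0.00283 ≈ 1031500 N (5 s.f.)

1031500 N


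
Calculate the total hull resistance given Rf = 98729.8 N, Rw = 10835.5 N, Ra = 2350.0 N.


Formula: Rt = Rf + Rw + Ra
Substituting: Rt = 98729.8 + 10835.5 + 2350.0
Result: Rt = 111915.3 N

111915.3 N


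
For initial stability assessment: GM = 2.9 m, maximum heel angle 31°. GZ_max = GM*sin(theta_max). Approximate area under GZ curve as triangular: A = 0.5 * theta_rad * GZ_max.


Formula: GZ_max = GM * sin(theta); Area = 0.5 * theta_rad * GZ_max
Step 1 — GZ_max = 2.9 * sin(31°) = 2.9 * 0.515038 = 1.49361 m
Step 2 — theta_rad = 31 * pi/180 = 0.541052 rad
Step 3 — Area = 0.5 * 0.541052 * 1.49361 ≈ 0.40406 m·rad (5 s.f.)

0.40406 m·rad


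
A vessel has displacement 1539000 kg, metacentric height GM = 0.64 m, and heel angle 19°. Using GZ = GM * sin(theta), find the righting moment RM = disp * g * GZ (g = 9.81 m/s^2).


Formula: GZ = GM * sin(theta); RM = disp * g * GZ
Step 1 — GZ = 0.64 * sin(19°) = 0.64 * 0.325568 = 0.208364 m
Step 2 — RM = 1539000 * 9.81 * 0.208364 ≈ 3145800 N·m (5 s.f.)

3145800 N·m


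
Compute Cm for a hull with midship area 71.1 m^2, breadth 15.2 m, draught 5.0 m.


Formula: Cm = Am / (B * T)
Step 1 — B * T = 15.2 * 5.0 = 76.0 m^2
Step 2 — Cm = 71.1 / 76.0 ≈ 0.93553 (5 s.f.)

0.93553


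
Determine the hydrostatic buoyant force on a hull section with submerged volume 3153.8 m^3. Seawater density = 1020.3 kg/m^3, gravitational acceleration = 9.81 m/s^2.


Formula: Fb = rho * g * V
Substituting: Fb = 1020.3 * 9.81 * 3153.8
Intermediate: 1020.3 * 9.81 = 10009.143
Result: Fb = 10009.143 * 3153.8 ≈ 31567000 N (5 s.f.)

31567000 N


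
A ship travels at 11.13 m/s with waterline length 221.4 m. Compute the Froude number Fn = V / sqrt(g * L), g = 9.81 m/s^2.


Formula: Fn = V / sqrt(g * L)
Step 1 — g * L = 9.81 * 221.4 = 2171.934
Step 2 — sqrt(g * L) = sqrt(2171.934) = 46.604013
Step 3 — Fn = 11.13 / 46.604013 ≈ 0.23882 (5 s.f.)

0.23882


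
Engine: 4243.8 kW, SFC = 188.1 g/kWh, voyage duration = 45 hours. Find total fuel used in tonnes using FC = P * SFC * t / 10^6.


Formula: FC (tonnes) = P * SFC * t / 1,000,000
Step 1 — P * SFC * t = 4243.8 * 188.1 * 45 = 35921645.1 g
Step 2 — FC (tonnes) = 35921645.1 / 1,000,000 ≈ 35.922 tonnes (5 s.f.)

35.922 tonnes


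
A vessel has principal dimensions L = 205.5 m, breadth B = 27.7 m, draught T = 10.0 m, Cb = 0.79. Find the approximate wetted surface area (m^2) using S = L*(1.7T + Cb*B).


Formula: S = 1.7*L*T + V/T with V = Cb*L*B*T, i.e. S = L * (1.7*T + Cb*B)
Step 1 — 1.7*T = 1.7 * 10.0 = 17.0 m
Step 2 — Cb*B = 0.79 * 27.7 = 21.883 m
Step 3 — 1.7*T + Cb*B = 17.0 + 21.883 = 38.883 m
Step 4 — S = 205.5 * 38.883 ≈ 7990.5 m^2 (5 s.f.)

7990.5 m^2


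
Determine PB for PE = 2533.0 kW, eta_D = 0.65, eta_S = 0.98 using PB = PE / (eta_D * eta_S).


Formula: PB = PE / (eta_D * eta_S)
Step 1 — combined efficiency = eta_D * eta_S = 0.65 * 0.98 = 0.637
Step 2 — PB = 2533.0 / 0.637 ≈ 3976.5 kW (5 s.f.)

3976.5 kW


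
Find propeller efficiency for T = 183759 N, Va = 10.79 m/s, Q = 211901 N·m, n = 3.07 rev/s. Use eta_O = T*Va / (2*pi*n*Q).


Formula: eta = T * Va / (2 * pi * n * Q)
Step 1 — numerator = T * Va = 183759 * 10.79 = 1982759.61
Step 2 — 2 * pi * n = 2 * pi * 3.07 = 19.289379
Step 3 — denominator = 19.289379 * 211901 = 4087438.7
Step 4 — eta = 1982759.61 / 4087438.7 ≈ 0.48509 (5 s.f.)

0.48509


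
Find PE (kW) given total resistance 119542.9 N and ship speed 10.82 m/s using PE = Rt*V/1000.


Formula: PE = Rt * V / 1000 (kW)
Step 1 — PE (W) = 119542.9 * 10.82 = 1293454.178 W
Step 2 — PE (kW) = 1293454.178 / 1000 ≈ 1293.5 kW (5 s.f.)

1293.5 kW


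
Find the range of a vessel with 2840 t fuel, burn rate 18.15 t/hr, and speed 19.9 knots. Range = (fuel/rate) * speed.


Formula: endurance = fuel / rate; range = endurance * speed
Step 1 — endurance = 2840 / 18.15 = 156.4738 hours
Step 2 — range = 156.4738 * 19.9 ≈ 3113.8 nautical miles (5 s.f.)

3113.8 NM


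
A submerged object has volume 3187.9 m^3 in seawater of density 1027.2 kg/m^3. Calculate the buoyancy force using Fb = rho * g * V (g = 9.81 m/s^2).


Formula: Fb = rho * g * V
Substituting: Fb = 1027.2 * 9.81 * 3187.9
Intermediate: 1027.2 * 9.81 = 10076.832
Result: Fb = 10076.832 * 3187.9 ≈ 32124000 N (5 s.f.)

32124000 N


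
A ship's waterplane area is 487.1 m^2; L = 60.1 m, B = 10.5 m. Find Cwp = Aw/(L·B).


Formula: Cwp = Aw / (L * B)
Step 1 — L * B = 60.1 * 10.5 = 631.05 m^2
Step 2 — Cwp = 487.1 / 631.05 ≈ 0.77189 (5 s.f.)

0.77189


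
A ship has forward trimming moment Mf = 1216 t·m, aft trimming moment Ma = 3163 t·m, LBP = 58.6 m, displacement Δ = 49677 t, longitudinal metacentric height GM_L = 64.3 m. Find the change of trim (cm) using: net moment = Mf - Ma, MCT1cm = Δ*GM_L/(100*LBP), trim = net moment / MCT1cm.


Formula: net trimming moment = Mf - Ma; MCT1cm = Δ*GM_L/(100*LBP); trim = net moment / MCT1cm
Step 1 — net trimming moment = 1216 - 3163 = -1947 t·m
Step 2 — MCT1cm = 49677 * 64.3 / (100 * 58.6) = 545.0906 t·m/cm
Step 3 — trim = -1947 / 545.0906 ≈ -3.5719 cm (5 s.f.)

-3.5719 cm


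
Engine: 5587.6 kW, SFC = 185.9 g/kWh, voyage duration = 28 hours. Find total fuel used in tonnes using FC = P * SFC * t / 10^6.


Formula: FC (tonnes) = P * SFC * t / 1,000,000
Step 1 — P * SFC * t = 5587.6 * 185.9 * 28 = 29084575.52 g
Step 2 — FC (tonnes) = 29084575.52 / 1,000,000 ≈ 29.085 tonnes (5 s.f.)

29.085 tonnes


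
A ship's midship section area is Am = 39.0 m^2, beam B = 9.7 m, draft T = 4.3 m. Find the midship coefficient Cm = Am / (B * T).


Formula: Cm = Am / (B * T)
Step 1 — B * T = 9.7 * 4.3 = 41.71 m^2
Step 2 — Cm = 39.0 / 41.71 ≈ 0.93503 (5 s.f.)

0.93503


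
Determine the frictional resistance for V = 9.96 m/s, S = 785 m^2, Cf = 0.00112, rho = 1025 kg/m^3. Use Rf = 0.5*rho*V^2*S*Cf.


Formula: Rf = 0.5 * rho * V^2 * S * Cf
Step 1 — V^2 = 9.96^2 = 99.2016
Step 2 — 0.5 * rho * V^2 = 0.5 * 1025 * 99.2016 = 50840.82
Step 3 — Rf = 50840.82 * 785 * 0.00112 ≈ 44699 N (5 s.f.)

44699 N


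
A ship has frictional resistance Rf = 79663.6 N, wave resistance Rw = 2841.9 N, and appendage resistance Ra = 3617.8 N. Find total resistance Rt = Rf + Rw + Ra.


Formula: Rt = Rf + Rw + Ra
Substituting: Rt = 79663.6 + 2841.9 + 3617.8
Result: Rt = 86123.3 N

86123.3 N


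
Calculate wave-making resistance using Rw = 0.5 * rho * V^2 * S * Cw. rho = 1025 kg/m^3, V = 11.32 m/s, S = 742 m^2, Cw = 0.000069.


Formula: Rw = 0.5 * rho * V^2 * S * Cw
Step 1 — V^2 = 11.32^2 = 128.1424
Step 2 — 0.5 * rho * V^2 = 0.5 * 1025 * 128.1424 = 65672.98
Step 3 — Rw = 65672.98 * 742 * 0.000069 ≈ 3362.3 N (5 s.f.)

3362.3 N


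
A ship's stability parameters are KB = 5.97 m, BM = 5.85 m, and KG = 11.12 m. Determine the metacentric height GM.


Formula: GM = KB + BM - KG
Step 1 — KM = KB + BM = 5.97 + 5.85 = 11.82 m
Step 2 — GM = KM - KG = 11.82 - 11.12 = 0.7 m

0.7 m


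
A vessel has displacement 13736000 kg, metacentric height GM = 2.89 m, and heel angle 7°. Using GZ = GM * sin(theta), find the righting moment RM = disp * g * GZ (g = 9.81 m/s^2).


Formula: GZ = GM * sin(theta); RM = disp * g * GZ
Step 1 — GZ = 2.89 * sin(7°) = 2.89 * 0.121869 = 0.352201 m
Step 2 — RM = 13736000 * 9.81 * 0.352201 ≈ 47459000 N·m (5 s.f.)

47459000 N·m


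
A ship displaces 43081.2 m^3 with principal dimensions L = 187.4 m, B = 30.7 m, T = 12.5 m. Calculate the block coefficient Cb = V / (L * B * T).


Formula: Cb = V / (L * B * T)
Step 1 — L * B * T = 187.4 * 30.7 * 12.5 = 71914.75 m^3
Step 2 — Cb = 43081.2 / 71914.75 ≈ 0.59906 (5 s.f.)

0.59906


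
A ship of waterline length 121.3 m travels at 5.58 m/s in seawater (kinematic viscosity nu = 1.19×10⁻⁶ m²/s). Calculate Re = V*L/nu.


Formula: Re = V * L / nu
Step 1 — V * L = 5.58 * 121.3 = 676.854 m^2/s
Step 2 — Re = 676.854 / 1.19e-6 = 5.69e+08

5.69e+08


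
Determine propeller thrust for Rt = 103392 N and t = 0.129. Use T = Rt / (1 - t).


Formula: T = Rt / (1 - t)
Step 1 — (1 - t) = 1 - 0.129 = 0.871
Step 2 — T = 103392 / 0.871 ≈ 118700 N (5 s.f.)

118700 N


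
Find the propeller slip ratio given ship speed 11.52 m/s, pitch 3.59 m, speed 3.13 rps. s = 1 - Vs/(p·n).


Formula: s = 1 - Vs / (p * n)
Step 1 — p * n = 3.59 * 3.13 = 11.2367
Step 2 — Vs / (p*n) = 11.52 / 11.2367 = 1.025212 (6 d.p.)
Step 3 — s = 1 - 1.025212 = -0.025212

-0.025212


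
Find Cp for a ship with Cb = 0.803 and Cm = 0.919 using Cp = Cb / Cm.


Formula: Cp = Cb / Cm
Substituting: Cp = 0.803 / 0.919
Result: Cp ≈ 0.87378 (5 s.f.)

0.87378


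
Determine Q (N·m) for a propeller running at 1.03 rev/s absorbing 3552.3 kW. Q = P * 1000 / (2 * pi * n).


Formula: Q = P_W / (2 * pi * n)
Step 1 — P_W = 3552.3 kW * 1000 = 3552300.0 W
Step 2 — 2 * pi * n = 2 * pi * 1.03 = 6.471681
Step 3 — Q = 3552300.0 / 6.471681 ≈ 548900 N·m (5 s.f.)

548900 N·m


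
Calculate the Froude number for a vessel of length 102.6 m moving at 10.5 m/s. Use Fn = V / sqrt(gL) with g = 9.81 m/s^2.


Formula: Fn = V / sqrt(g * L)
Step 1 — g * L = 9.81 * 102.6 = 1006.506
Step 2 — sqrt(g * L) = sqrt(1006.506) = 31.725479
Step 3 — Fn = 10.5 / 31.725479 ≈ 0.33096 (5 s.f.)

0.33096


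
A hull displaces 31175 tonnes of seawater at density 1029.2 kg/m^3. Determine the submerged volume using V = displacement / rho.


Formula: V = mass / rho
Step 1 — convert tonnes to kg: 31175 t * 1000 = 31175000 kg
Step 2 — V = 31175000 / 1029.2 ≈ 30291 m^3 (5 s.f.)

30291 m^3


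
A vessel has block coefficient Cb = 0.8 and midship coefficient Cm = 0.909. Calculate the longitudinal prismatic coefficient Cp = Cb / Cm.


Formula: Cp = Cb / Cm
Substituting: Cp = 0.8 / 0.909
Result: Cp ≈ 0.88009 (5 s.f.)

0.88009


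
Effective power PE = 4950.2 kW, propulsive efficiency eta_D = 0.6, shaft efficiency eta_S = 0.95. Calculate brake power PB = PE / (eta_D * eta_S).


Formula: PB = PE / (eta_D * eta_S)
Step 1 — combined efficiency = eta_D * eta_S = 0.6 * 0.95 = 0.57
Step 2 — PB = 4950.2 / 0.57 ≈ 8684.6 kW (5 s.f.)

8684.6 kW


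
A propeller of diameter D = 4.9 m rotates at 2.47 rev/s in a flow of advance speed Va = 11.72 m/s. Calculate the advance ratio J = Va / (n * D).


Formula: J = Va / (n * D)
Step 1 — n * D = 2.47 * 4.9 = 12.103
Step 2 — J = 11.72 / 12.103 ≈ 0.96835 (5 s.f.)

0.96835


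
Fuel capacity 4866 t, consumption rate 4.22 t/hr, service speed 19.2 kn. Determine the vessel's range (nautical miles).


Formula: endurance = fuel / rate; range = endurance * speed
Step 1 — endurance = 4866 / 4.22 = 1153.0806 hours
Step 2 — range = 1153.0806 * 19.2 ≈ 22139 nautical miles (5 s.f.)

22139 NM


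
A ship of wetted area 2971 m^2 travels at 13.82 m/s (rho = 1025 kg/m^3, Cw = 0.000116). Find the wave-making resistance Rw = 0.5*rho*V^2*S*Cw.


Formula: Rw = 0.5 * rho * V^2 * S * Cw
Step 1 — V^2 = 13.82^2 = 190.9924
Step 2 — 0.5 * rho * V^2 = 0.5 * 1025 * 190.9924 = 97883.605
Step 3 — Rw = 97883.605 * 2971 * 0.000116 ≈ 33734 N (5 s.f.)

33734 N


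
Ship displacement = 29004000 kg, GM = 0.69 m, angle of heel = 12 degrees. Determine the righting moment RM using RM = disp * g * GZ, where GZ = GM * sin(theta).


Formula: GZ = GM * sin(theta); RM = disp * g * GZ
Step 1 — GZ = 0.69 * sin(12°) = 0.69 * 0.207912 = 0.143459 m
Step 2 — RM = 29004000 * 9.81 * 0.143459 ≈ 40818000 N·m (5 s.f.)

40818000 N·m


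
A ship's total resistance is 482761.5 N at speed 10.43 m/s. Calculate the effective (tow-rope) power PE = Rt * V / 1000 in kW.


Formula: PE = Rt * V / 1000 (kW)
Step 1 — PE (W) = 482761.5 * 10.43 = 5035202.445 W
Step 2 — PE (kW) = 5035202.445 / 1000 ≈ 5035.2 kW (5 s.f.)

5035.2 kW


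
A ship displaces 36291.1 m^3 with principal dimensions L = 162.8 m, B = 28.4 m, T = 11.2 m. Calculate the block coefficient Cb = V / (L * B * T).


Formula: Cb = V / (L * B * T)
Step 1 — L * B * T = 162.8 * 28.4 * 11.2 = 51783.424 m^3
Step 2 — Cb = 36291.1 / 51783.424 ≈ 0.70082 (5 s.f.)

0.70082


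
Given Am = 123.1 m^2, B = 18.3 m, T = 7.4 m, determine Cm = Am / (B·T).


Formula: Cm = Am / (B * T)
Step 1 — B * T = 18.3 * 7.4 = 135.42 m^2
Step 2 — Cm = 123.1 / 135.42 ≈ 0.90902 (5 s.f.)

0.90902


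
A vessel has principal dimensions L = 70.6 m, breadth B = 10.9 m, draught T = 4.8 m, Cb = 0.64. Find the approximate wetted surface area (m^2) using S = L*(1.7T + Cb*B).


Formula: S = 1.7*L*T + V/T with V = Cb*L*B*T, i.e. S = L * (1.7*T + Cb*B)
Step 1 — 1.7*T = 1.7 * 4.8 = 8.16 m
Step 2 — Cb*B = 0.64 * 10.9 = 6.976 m
Step 3 — 1.7*T + Cb*B = 8.16 + 6.976 = 15.136 m
Step 4 — S = 70.6 * 15.136 ≈ 1068.6 m^2 (5 s.f.)

1068.6 m^2


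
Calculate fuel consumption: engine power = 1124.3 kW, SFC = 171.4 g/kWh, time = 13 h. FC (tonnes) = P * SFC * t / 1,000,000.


Formula: FC (tonnes) = P * SFC * t / 1,000,000
Step 1 — P * SFC * t = 1124.3 * 171.4 * 13 = 2505165.26 g
Step 2 — FC (tonnes) = 2505165.26 / 1,000,000 ≈ 2.5052 tonnes (5 s.f.)

2.5052 tonnes


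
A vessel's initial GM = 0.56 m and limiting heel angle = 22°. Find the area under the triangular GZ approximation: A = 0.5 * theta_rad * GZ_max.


Formula: GZ_max = GM * sin(theta); Area = 0.5 * theta_rad * GZ_max
Step 1 — GZ_max = 0.56 * sin(22°) = 0.56 * 0.374607 = 0.20978 m
Step 2 — theta_rad = 22 * pi/180 = 0.383972 rad
Step 3 — Area = 0.5 * 0.383972 * 0.20978 ≈ 0.040275 m·rad (5 s.f.)

0.040275 m·rad


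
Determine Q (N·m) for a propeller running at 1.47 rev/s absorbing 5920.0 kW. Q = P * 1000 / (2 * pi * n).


Formula: Q = P_W / (2 * pi * n)
Step 1 — P_W = 5920.0 kW * 1000 = 5920000.0 W
Step 2 — 2 * pi * n = 2 * pi * 1.47 = 9.236282
Step 3 — Q = 5920000.0 / 9.236282 ≈ 640950 N·m (5 s.f.)

640950 N·m


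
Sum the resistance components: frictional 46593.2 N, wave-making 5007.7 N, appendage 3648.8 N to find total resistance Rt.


Formula: Rt = Rf + Rw + Ra
Substituting: Rt = 46593.2 + 5007.7 + 3648.8
Result: Rt = 55249.7 N

55249.7 N


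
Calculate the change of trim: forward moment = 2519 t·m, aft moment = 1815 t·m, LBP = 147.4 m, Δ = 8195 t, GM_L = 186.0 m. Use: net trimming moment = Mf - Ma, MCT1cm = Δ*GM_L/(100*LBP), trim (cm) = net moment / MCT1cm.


Formula: net trimming moment = Mf - Ma; MCT1cm = Δ*GM_L/(100*LBP); trim = net moment / MCT1cm
Step 1 — net trimming moment = 2519 - 1815 = 704 t·m
Step 2 — MCT1cm = 8195 * 186.0 / (100 * 147.4) = 103.4104 t·m/cm
Step 3 — trim = 704 / 103.4104 ≈ 6.8078 cm (5 s.f.)

6.8078 cm


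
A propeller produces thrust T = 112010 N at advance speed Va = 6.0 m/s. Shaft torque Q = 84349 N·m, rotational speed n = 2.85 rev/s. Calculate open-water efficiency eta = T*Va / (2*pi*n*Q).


Formula: eta = T * Va / (2 * pi * n * Q)
Step 1 — numerator = T * Va = 112010 * 6.0 = 672060.0
Step 2 — 2 * pi * n = 2 * pi * 2.85 = 17.907078
Step 3 — denominator = 17.907078 * 84349 = 1510444.12
Step 4 — eta = 672060.0 / 1510444.12 ≈ 0.44494 (5 s.f.)

0.44494


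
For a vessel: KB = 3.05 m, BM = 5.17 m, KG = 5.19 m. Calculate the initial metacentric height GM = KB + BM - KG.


Formula: GM = KB + BM - KG
Step 1 — KM = KB + BM = 3.05 + 5.17 = 8.22 m
Step 2 — GM = KM - KG = 8.22 - 5.19 = 3.03 m

3.03 m


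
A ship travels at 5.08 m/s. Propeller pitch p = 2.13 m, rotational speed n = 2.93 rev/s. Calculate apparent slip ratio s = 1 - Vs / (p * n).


Formula: s = 1 - Vs / (p * n)
Step 1 — p * n = 2.13 * 2.93 = 6.2409
Step 2 — Vs / (p*n) = 5.08 / 6.2409 = 0.813985 (6 d.p.)
Step 3 — s = 1 - 0.813985 = 0.186015

0.186015


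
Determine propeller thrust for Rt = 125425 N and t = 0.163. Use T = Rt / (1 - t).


Formula: T = Rt / (1 - t)
Step 1 — (1 - t) = 1 - 0.163 = 0.837
Step 2 — T = 125425 / 0.837 ≈ 149850 N (5 s.f.)

149850 N


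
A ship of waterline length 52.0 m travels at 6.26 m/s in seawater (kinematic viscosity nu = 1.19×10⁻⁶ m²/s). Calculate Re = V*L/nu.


Formula: Re = V * L / nu
Step 1 — V * L = 6.26 * 52.0 = 325.52 m^2/s
Step 2 — Re = 325.52 / 1.19e-6 = 2.74e+08

2.74e+08


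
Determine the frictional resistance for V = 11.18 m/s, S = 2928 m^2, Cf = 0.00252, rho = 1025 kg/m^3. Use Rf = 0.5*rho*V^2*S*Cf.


Formula: Rf = 0.5 * rho * V^2 * S * Cf
Step 1 — V^2 = 11.18^2 = 124.9924
Step 2 — 0.5 * rho * V^2 = 0.5 * 1025 * 124.9924 = 64058.605
Step 3 — Rf = 64058.605 * 2928 * 0.00252 ≈ 472660 N (5 s.f.)

472660 N


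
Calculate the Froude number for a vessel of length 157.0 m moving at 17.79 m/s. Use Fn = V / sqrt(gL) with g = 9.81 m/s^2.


Formula: Fn = V / sqrt(g * L)
Step 1 — g * L = 9.81 * 157.0 = 1540.17
Step 2 — sqrt(g * L) = sqrt(1540.17) = 39.245
Step 3 — Fn = 17.79 / 39.245 ≈ 0.45331 (5 s.f.)

0.45331


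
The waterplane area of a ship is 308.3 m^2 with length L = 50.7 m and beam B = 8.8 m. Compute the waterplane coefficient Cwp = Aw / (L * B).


Formula: Cwp = Aw / (L * B)
Step 1 — L * B = 50.7 * 8.8 = 446.16 m^2
Step 2 — Cwp = 308.3 / 446.16 ≈ 0.69101 (5 s.f.)

0.69101


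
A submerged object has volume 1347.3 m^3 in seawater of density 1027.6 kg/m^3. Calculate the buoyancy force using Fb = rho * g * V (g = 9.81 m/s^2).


Formula: Fb = rho * g * V
Substituting: Fb = 1027.6 * 9.81 * 1347.3
Intermediate: 1027.6 * 9.81 = 10080.756
Result: Fb = 10080.756 * 1347.3 ≈ 13582000 N (5 s.f.)

13582000 N


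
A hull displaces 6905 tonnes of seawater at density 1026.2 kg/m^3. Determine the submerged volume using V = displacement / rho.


Formula: V = mass / rho
Step 1 — convert tonnes to kg: 6905 t * 1000 = 6905000 kg
Step 2 — V = 6905000 / 1026.2 ≈ 6728.7 m^3 (5 s.f.)

6728.7 m^3


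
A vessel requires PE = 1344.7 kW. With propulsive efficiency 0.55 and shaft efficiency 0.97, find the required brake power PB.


Formula: PB = PE / (eta_D * eta_S)
Step 1 — combined efficiency = eta_D * eta_S = 0.55 * 0.97 = 0.5335
Step 2 — PB = 1344.7 / 0.5335 ≈ 2520.5 kW (5 s.f.)

2520.5 kW


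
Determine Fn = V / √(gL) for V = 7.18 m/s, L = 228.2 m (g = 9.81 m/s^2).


Formula: Fn = V / sqrt(g * L)
Step 1 — g * L = 9.81 * 228.2 = 2238.642
Step 2 — sqrt(g * L) = sqrt(2238.642) = 47.31429
Step 3 — Fn = 7.18 / 47.31429 ≈ 0.15175 (5 s.f.)

0.15175


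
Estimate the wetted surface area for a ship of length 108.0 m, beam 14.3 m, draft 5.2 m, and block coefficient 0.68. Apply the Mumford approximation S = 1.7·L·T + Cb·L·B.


Formula: S = 1.7*L*T + V/T with V = Cb*L*B*T, i.e. S = L * (1.7*T + Cb*B)
Step 1 — 1.7*T = 1.7 * 5.2 = 8.84 m
Step 2 — Cb*B = 0.68 * 14.3 = 9.724 m
Step 3 — 1.7*T + Cb*B = 8.84 + 9.724 = 18.564 m
Step 4 — S = 108.0 * 18.564 ≈ 2004.9 m^2 (5 s.f.)

2004.9 m^2


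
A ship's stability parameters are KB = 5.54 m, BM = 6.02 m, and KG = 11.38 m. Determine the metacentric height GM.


Formula: GM = KB + BM - KG
Step 1 — KM = KB + BM = 5.54 + 6.02 = 11.56 m
Step 2 — GM = KM - KG = 11.56 - 11.38 = 0.18 m

0.18 m


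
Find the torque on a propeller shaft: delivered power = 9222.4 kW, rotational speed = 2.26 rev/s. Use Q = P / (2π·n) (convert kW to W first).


Formula: Q = P_W / (2 * pi * n)
Step 1 — P_W = 9222.4 kW * 1000 = 9222400.0 W
Step 2 — 2 * pi * n = 2 * pi * 2.26 = 14.199999
Step 3 — Q = 9222400.0 / 14.199999 ≈ 649460 N·m (5 s.f.)

649460 N·m


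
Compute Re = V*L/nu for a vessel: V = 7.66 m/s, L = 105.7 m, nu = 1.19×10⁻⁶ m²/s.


Formula: Re = V * L / nu
Step 1 — V * L = 7.66 * 105.7 = 809.662 m^2/s
Step 2 — Re = 809.662 / 1.19e-6 = 6.80e+08

6.80e+08


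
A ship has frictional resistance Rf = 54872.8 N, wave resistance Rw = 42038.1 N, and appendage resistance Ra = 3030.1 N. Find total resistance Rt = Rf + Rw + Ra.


Formula: Rt = Rf + Rw + Ra
Substituting: Rt = 54872.8 + 42038.1 + 3030.1
Result: Rt = 99941.0 N

99941.0 N


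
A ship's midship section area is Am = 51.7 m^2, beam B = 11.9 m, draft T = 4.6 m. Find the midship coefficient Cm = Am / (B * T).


Formula: Cm = Am / (B * T)
Step 1 — B * T = 11.9 * 4.6 = 54.74 m^2
Step 2 — Cm = 51.7 / 54.74 ≈ 0.94446 (5 s.f.)

0.94446


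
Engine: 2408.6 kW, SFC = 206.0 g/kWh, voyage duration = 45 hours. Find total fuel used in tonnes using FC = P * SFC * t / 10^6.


Formula: FC (tonnes) = P * SFC * t / 1,000,000
Step 1 — P * SFC * t = 2408.6 * 206.0 * 45 = 22327722.0 g
Step 2 — FC (tonnes) = 22327722.0 / 1,000,000 ≈ 22.328 tonnes (5 s.f.)

22.328 tonnes


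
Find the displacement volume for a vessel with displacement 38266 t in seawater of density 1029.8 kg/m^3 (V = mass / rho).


Formula: V = mass / rho
Step 1 — convert tonnes to kg: 38266 t * 1000 = 38266000 kg
Step 2 — V = 38266000 / 1029.8 ≈ 37159 m^3 (5 s.f.)

37159 m^3


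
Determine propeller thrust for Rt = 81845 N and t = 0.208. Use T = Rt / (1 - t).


Formula: T = Rt / (1 - t)
Step 1 — (1 - t) = 1 - 0.208 = 0.792
Step 2 — T = 81845 / 0.792 ≈ 103340 N (5 s.f.)

103340 N


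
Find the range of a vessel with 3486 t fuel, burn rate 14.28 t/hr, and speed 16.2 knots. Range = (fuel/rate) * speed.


Formula: endurance = fuel / rate; range = endurance * speed
Step 1 — endurance = 3486 / 14.28 = 244.1176 hours
Step 2 — range = 244.1176 * 16.2 ≈ 3954.7 nautical miles (5 s.f.)

3954.7 NM


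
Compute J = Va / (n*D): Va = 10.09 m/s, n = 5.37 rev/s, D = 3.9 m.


Formula: J = Va / (n * D)
Step 1 — n * D = 5.37 * 3.9 = 20.943
Step 2 — J = 10.09 / 20.943 ≈ 0.48178 (5 s.f.)

0.48178


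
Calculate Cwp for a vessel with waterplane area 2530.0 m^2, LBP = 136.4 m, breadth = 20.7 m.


Formula: Cwp = Aw / (L * B)
Step 1 — L * B = 136.4 * 20.7 = 2823.48 m^2
Step 2 — Cwp = 2530.0 / 2823.48 ≈ 0.89606 (5 s.f.)

0.89606


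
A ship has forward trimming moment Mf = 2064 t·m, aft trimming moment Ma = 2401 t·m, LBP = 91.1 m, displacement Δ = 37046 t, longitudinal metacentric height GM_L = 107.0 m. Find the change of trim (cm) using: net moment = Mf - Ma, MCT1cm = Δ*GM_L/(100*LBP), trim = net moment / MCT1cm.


Formula: net trimming moment = Mf - Ma; MCT1cm = Δ*GM_L/(100*LBP); trim = net moment / MCT1cm
Step 1 — net trimming moment = 2064 - 2401 = -337 t·m
Step 2 — MCT1cm = 37046 * 107.0 / (100 * 91.1) = 435.1177 t·m/cm
Step 3 — trim = -337 / 435.1177 ≈ -0.77450 cm (5 s.f.)

-0.77450 cm


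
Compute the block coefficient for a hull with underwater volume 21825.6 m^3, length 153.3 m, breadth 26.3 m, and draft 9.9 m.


Formula: Cb = V / (L * B * T)
Step 1 — L * B * T = 153.3 * 26.3 * 9.9 = 39914.721 m^3
Step 2 — Cb = 21825.6 / 39914.721 ≈ 0.54681 (5 s.f.)

0.54681


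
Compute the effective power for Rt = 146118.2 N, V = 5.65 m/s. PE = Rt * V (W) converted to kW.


Formula: PE = Rt * V / 1000 (kW)
Step 1 — PE (W) = 146118.2 * 5.65 = 825567.83 W
Step 2 — PE (kW) = 825567.83 / 1000 ≈ 825.57 kW (5 s.f.)

825.57 kW


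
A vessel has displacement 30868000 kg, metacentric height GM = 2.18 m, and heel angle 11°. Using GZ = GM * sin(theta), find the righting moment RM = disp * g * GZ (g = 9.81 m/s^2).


Formula: GZ = GM * sin(theta); RM = disp * g * GZ
Step 1 — GZ = 2.18 * sin(11°) = 2.18 * 0.190809 = 0.415964 m
Step 2 — RM = 30868000 * 9.81 * 0.415964 ≈ 125960000 N·m (5 s.f.)

125960000 N·m


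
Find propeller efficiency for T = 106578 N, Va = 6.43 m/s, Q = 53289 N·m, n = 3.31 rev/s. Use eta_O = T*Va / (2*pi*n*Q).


Formula: eta = T * Va / (2 * pi * n * Q)
Step 1 — numerator = T * Va = 106578 * 6.43 = 685296.54
Step 2 — 2 * pi * n = 2 * pi * 3.31 = 20.797343
Step 3 — denominator = 20.797343 * 53289 = 1108269.61
Step 4 — eta = 685296.54 / 1108269.61 ≈ 0.61835 (5 s.f.)

0.61835


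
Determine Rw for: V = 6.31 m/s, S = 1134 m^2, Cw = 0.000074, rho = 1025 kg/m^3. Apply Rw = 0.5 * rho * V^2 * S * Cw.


Formula: Rw = 0.5 * rho * V^2 * S * Cw
Step 1 — V^2 = 6.31^2 = 39.8161
Step 2 — 0.5 * rho * V^2 = 0.5 * 1025 * 39.8161 = 20405.75125
Step 3 — Rw = 20405.75125 * 1134 * 0.000074 ≈ 1712.4 N (5 s.f.)

1712.4 N


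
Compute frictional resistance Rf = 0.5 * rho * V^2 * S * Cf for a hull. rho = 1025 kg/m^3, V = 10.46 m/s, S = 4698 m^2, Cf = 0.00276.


Formula: Rf = 0.5 * rho * V^2 * S * Cf
Step 1 — V^2 = 10.46^2 = 109.4116
Step 2 — 0.5 * rho * V^2 = 0.5 * 1025 * 109.4116 = 56073.445
Step 3 — Rf = 56073.445 * 4698 * 0.00276 ≈ 727080 N (5 s.f.)

727080 N


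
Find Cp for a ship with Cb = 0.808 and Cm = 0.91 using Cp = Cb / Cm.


Formula: Cp = Cb / Cm
Substituting: Cp = 0.808 / 0.91
Result: Cp ≈ 0.88791 (5 s.f.)

0.88791


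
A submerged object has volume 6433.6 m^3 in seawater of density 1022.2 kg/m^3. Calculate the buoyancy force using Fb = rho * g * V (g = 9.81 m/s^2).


Formula: Fb = rho * g * V
Substituting: Fb = 1022.2 * 9.81 * 6433.6
Intermediate: 1022.2 * 9.81 = 10027.782
Result: Fb = 10027.782 * 6433.6 ≈ 64515000 N (5 s.f.)

64515000 N


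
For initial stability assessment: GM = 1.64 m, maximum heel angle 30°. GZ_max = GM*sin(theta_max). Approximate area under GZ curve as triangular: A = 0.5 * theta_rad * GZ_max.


Formula: GZ_max = GM * sin(theta); Area = 0.5 * theta_rad * GZ_max
Step 1 — GZ_max = 1.64 * sin(30°) = 1.64 * 0.5 = 0.82 m
Step 2 — theta_rad = 30 * pi/180 = 0.523599 rad
Step 3 — Area = 0.5 * 0.523599 * 0.82 ≈ 0.21468 m·rad (5 s.f.)

0.21468 m·rad


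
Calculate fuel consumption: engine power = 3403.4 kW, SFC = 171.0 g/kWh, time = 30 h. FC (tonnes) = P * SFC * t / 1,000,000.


Formula: FC (tonnes) = P * SFC * t / 1,000,000
Step 1 — P * SFC * t = 3403.4 * 171.0 * 30 = 17459442.0 g
Step 2 — FC (tonnes) = 17459442.0 / 1,000,000 ≈ 17.459 tonnes (5 s.f.)

17.459 tonnes


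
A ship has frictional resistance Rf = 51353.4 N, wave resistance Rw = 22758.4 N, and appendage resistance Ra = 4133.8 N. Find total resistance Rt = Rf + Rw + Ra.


Formula: Rt = Rf + Rw + Ra
Substituting: Rt = 51353.4 + 22758.4 + 4133.8
Result: Rt = 78245.6 N

78245.6 N


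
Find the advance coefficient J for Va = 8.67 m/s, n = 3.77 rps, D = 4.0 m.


Formula: J = Va / (n * D)
Step 1 — n * D = 3.77 * 4.0 = 15.08
Step 2 — J = 8.67 / 15.08 ≈ 0.57493 (5 s.f.)

0.57493


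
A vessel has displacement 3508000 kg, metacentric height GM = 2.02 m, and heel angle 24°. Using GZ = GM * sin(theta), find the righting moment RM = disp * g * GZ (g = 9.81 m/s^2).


Formula: GZ = GM * sin(theta); RM = disp * g * GZ
Step 1 — GZ = 2.02 * sin(24°) = 2.02 * 0.406737 = 0.821609 m
Step 2 — RM = 3508000 * 9.81 * 0.821609 ≈ 28274000 N·m (5 s.f.)

28274000 N·m


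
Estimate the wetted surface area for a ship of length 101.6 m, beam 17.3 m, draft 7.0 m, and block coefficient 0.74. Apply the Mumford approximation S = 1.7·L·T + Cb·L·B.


Formula: S = 1.7*L*T + V/T with V = Cb*L*B*T, i.e. S = L * (1.7*T + Cb*B)
Step 1 — 1.7*T = 1.7 * 7.0 = 11.9 m
Step 2 — Cb*B = 0.74 * 17.3 = 12.802 m
Step 3 — 1.7*T + Cb*B = 11.9 + 12.802 = 24.702 m
Step 4 — S = 101.6 * 24.702 ≈ 2509.7 m^2 (5 s.f.)

2509.7 m^2


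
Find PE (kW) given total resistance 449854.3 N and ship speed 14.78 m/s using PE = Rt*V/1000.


Formula: PE = Rt * V / 1000 (kW)
Step 1 — PE (W) = 449854.3 * 14.78 = 6648846.554 W
Step 2 — PE (kW) = 6648846.554 / 1000 ≈ 6648.8 kW (5 s.f.)

6648.8 kW


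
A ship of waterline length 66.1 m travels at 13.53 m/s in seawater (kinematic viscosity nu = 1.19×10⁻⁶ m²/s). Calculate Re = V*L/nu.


Formula: Re = V * L / nu
Step 1 — V * L = 13.53 * 66.1 = 894.333 m^2/s
Step 2 — Re = 894.333 / 1.19e-6 = 7.52e+08

7.52e+08


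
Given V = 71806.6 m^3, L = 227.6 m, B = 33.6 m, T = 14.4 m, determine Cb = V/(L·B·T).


Formula: Cb = V / (L * B * T)
Step 1 — L * B * T = 227.6 * 33.6 * 14.4 = 110121.984 m^3
Step 2 — Cb = 71806.6 / 110121.984 ≈ 0.65206 (5 s.f.)

0.65206


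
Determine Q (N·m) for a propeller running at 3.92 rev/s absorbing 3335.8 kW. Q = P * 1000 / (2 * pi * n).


Formula: Q = P_W / (2 * pi * n)
Step 1 — P_W = 3335.8 kW * 1000 = 3335800.0 W
Step 2 — 2 * pi * n = 2 * pi * 3.92 = 24.630086
Step 3 — Q = 3335800.0 / 24.630086 ≈ 135440 N·m (5 s.f.)

135440 N·m


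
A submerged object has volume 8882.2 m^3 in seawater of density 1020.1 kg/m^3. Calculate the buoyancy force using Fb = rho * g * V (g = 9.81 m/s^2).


Formula: Fb = rho * g * V
Substituting: Fb = 1020.1 * 9.81 * 8882.2
Intermediate: 1020.1 * 9.81 = 10007.181
Result: Fb = 10007.181 * 8882.2 ≈ 88886000 N (5 s.f.)

88886000 N


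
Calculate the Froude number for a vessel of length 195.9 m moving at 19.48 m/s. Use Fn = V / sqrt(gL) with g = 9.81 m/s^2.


Formula: Fn = V / sqrt(g * L)
Step 1 — g * L = 9.81 * 195.9 = 1921.779
Step 2 — sqrt(g * L) = sqrt(1921.779) = 43.8381
Step 3 — Fn = 19.48 / 43.8381 ≈ 0.44436 (5 s.f.)

0.44436


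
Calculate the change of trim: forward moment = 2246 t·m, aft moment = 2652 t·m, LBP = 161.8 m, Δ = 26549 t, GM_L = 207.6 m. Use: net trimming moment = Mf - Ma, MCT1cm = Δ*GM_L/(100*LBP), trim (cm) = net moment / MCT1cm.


Formula: net trimming moment = Mf - Ma; MCT1cm = Δ*GM_L/(100*LBP); trim = net moment / MCT1cm
Step 1 — net trimming moment = 2246 - 2652 = -406 t·m
Step 2 — MCT1cm = 26549 * 207.6 / (100 * 161.8) = 340.6411 t·m/cm
Step 3 — trim = -406 / 340.6411 ≈ -1.1919 cm (5 s.f.)

-1.1919 cm


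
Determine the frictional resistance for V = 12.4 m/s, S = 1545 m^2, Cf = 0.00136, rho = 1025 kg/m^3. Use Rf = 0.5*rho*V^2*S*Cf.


Formula: Rf = 0.5 * rho * V^2 * S * Cf
Step 1 — V^2 = 12.4^2 = 153.76
Step 2 — 0.5 * rho * V^2 = 0.5 * 1025 * 153.76 = 78802.0
Step 3 — Rf = 78802.0 * 1545 * 0.00136 ≈ 165580 N (5 s.f.)

165580 N


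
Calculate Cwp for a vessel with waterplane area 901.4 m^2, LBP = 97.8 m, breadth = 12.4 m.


Formula: Cwp = Aw / (L * B)
Step 1 — L * B = 97.8 * 12.4 = 1212.72 m^2
Step 2 — Cwp = 901.4 / 1212.72 ≈ 0.74329 (5 s.f.)

0.74329


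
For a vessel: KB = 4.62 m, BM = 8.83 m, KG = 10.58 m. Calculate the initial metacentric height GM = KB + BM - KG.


Formula: GM = KB + BM - KG
Step 1 — KM = KB + BM = 4.62 + 8.83 = 13.45 m
Step 2 — GM = KM - KG = 13.45 - 10.58 = 2.87 m

2.87 m


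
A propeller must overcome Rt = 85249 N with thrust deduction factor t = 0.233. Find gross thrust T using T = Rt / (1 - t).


Formula: T = Rt / (1 - t)
Step 1 — (1 - t) = 1 - 0.233 = 0.767
Step 2 — T = 85249 / 0.767 ≈ 111150 N (5 s.f.)

111150 N


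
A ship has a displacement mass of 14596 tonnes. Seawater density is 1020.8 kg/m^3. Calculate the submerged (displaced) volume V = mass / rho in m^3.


Formula: V = mass / rho
Step 1 — convert tonnes to kg: 14596 t * 1000 = 14596000 kg
Step 2 — V = 14596000 / 1020.8 ≈ 14299 m^3 (5 s.f.)

14299 m^3


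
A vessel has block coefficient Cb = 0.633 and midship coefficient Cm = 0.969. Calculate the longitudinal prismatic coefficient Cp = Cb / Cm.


Formula: Cp = Cb / Cm
Substituting: Cp = 0.633 / 0.969
Result: Cp ≈ 0.65325 (5 s.f.)

0.65325


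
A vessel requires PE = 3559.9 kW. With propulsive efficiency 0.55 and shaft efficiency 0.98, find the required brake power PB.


Formula: PB = PE / (eta_D * eta_S)
Step 1 — combined efficiency = eta_D * eta_S = 0.55 * 0.98 = 0.539
Step 2 — PB = 3559.9 / 0.539 ≈ 6604.6 kW (5 s.f.)

6604.6 kW


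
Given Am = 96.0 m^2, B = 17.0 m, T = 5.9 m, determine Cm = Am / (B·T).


Formula: Cm = Am / (B * T)
Step 1 — B * T = 17.0 * 5.9 = 100.3 m^2
Step 2 — Cm = 96.0 / 100.3 ≈ 0.95713 (5 s.f.)

0.95713


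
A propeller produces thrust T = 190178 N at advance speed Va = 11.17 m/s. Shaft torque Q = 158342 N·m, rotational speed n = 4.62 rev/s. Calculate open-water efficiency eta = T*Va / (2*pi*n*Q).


Formula: eta = T * Va / (2 * pi * n * Q)
Step 1 — numerator = T * Va = 190178 * 11.17 = 2124288.26
Step 2 — 2 * pi * n = 2 * pi * 4.62 = 29.028316
Step 3 — denominator = 29.028316 * 158342 = 4596401.61
Step 4 — eta = 2124288.26 / 4596401.61 ≈ 0.46216 (5 s.f.)

0.46216
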